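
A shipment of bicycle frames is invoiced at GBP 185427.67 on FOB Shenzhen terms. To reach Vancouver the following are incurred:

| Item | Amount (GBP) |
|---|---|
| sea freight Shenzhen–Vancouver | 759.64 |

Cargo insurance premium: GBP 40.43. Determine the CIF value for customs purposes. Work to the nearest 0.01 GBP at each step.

CIF value: GBP 186227.74

CIF = FOB price + freight + insurance
CIF = 185427.67 + 759.64 + 40.43 = 186227.74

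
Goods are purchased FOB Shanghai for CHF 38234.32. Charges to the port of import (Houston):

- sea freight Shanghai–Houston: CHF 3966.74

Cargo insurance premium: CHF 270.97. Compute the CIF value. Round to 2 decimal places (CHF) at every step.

CIF value: CHF 42472.03

CIF = FOB price + freight + insurance
CIF = 38234.32 + 3966.74 + 270.97 = 42472.03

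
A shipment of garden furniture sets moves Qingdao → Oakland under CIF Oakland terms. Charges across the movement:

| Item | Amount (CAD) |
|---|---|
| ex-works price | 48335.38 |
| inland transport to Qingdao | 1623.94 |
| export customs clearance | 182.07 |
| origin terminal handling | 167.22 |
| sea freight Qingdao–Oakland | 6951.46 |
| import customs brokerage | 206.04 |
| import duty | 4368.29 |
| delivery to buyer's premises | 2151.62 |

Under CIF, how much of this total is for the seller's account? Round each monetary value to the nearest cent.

CIF: the seller pays costs through ocean freight and marine insurance to the destination port.
Seller's account: goods 48335.38 + inland to port 1623.94 + export clearance 182.07 + origin terminal 167.22 + freight 6951.46 = 57260.07
Buyer's account: brokerage 206.04 + duty 4368.29 + delivery 2151.62 = 6725.95

Seller's account: CAD 57260.07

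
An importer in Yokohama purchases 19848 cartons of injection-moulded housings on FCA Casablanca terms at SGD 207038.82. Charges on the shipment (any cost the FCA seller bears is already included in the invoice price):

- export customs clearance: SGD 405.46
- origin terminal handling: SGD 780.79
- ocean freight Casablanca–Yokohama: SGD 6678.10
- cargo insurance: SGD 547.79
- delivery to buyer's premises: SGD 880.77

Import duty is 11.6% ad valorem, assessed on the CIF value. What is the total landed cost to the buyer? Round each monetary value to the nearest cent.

Total landed cost: SGD 240871.55

FCA: the seller delivers export-cleared goods to the carrier; the buyer bears costs from that point.
Already in the invoice (seller's account under FCA): export clearance — exclude.
CIF value = FCA price + origin terminal + freight + insurance = 207038.82 + 780.79 + 6678.10 + 547.79 = 215045.50
Import duty = 215045.50 × 11.6% = 24945.28
Buyer bears: origin terminal 780.79 + freight 6678.10 + insurance 547.79 + delivery 880.77 + duty 24945.28 = 33832.73
Landed cost = invoice 207038.82 + 33832.73 = 240871.55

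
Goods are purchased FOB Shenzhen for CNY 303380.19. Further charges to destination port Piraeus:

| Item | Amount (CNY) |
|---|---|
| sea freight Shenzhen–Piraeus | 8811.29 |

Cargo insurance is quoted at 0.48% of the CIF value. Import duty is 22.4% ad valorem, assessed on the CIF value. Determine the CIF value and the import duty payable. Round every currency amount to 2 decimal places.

CIF value: CNY 313697.23; import duty: CNY 70268.18

Let C be the CIF value. C = FOB price + freight + 0.48% × C
C − 0.48% × C = 303380.19 + 8811.29
0.9952 × C = 312191.48
C = 312191.48 / 0.9952 = 313697.23
Insurance premium = 0.48% × 313697.23 = 1505.75
Import duty = 313697.23 × 22.4% = 70268.18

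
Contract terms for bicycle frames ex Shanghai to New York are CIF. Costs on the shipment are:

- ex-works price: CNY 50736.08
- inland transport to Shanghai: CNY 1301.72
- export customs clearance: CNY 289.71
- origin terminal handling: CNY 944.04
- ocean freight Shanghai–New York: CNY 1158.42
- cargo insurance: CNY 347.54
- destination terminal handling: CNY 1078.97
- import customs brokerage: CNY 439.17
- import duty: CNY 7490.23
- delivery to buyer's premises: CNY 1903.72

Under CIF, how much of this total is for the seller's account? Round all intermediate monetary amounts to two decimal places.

Seller's account: CNY 54777.51

CIF: the seller pays costs through ocean freight and marine insurance to the destination port.
Seller's account: goods 50736.08 + inland to port 1301.72 + export clearance 289.71 + origin terminal 944.04 + freight 1158.42 + insurance 347.54 = 54777.51
Buyer's account: destination terminal 1078.97 + brokerage 439.17 + duty 7490.23 + delivery 1903.72 = 10912.09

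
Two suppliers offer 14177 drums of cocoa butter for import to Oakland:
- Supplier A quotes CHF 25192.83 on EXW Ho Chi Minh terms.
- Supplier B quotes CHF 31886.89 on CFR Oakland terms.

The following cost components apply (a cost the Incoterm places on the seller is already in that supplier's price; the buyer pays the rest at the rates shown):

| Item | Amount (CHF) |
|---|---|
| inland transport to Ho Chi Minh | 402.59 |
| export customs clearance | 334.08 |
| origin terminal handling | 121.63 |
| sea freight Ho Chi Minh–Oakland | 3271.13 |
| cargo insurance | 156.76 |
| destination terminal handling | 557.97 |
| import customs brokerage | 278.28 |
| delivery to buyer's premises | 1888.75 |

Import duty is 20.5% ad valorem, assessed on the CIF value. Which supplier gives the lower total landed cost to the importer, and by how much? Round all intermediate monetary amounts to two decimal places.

Supplier A is cheaper by CHF 3090.38

Supplier A (EXW):
CIF value = EXW price + inland to port + export clearance + origin terminal + freight + insurance = 25192.83 + 402.59 + 334.08 + 121.63 + 3271.13 + 156.76 = 29479.02
Import duty = 29479.02 × 20.5% = 6043.20
Buyer bears (A): 402.59 + 334.08 + 121.63 + 3271.13 + 156.76 + 557.97 + 278.28 + 1888.75 = 7011.19
Landed cost (A) = invoice 25192.83 + 7011.19 + duty 6043.20 = 38247.22
Supplier B (CFR):
CIF value = CFR price + insurance = 31886.89 + 156.76 = 32043.65
Import duty = 32043.65 × 20.5% = 6568.95
Buyer bears (B): 156.76 + 557.97 + 278.28 + 1888.75 = 2881.76
Landed cost (B) = invoice 31886.89 + 2881.76 + duty 6568.95 = 41337.60
Difference = |38247.22 − 41337.60| = 3090.38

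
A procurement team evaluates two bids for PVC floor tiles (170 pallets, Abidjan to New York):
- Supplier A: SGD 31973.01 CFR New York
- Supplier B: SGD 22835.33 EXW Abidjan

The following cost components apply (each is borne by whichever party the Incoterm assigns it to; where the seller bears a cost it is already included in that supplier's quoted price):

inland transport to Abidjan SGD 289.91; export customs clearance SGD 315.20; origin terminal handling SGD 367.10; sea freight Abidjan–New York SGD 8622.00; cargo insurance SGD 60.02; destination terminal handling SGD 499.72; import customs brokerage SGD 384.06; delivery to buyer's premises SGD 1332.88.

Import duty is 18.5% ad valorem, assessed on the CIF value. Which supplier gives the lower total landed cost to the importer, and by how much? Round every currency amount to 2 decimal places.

Supplier A is cheaper by SGD 540.99

Supplier A (CFR):
CIF value = CFR price + insurance = 31973.01 + 60.02 = 32033.03
Import duty = 32033.03 × 18.5% = 5926.11
Buyer bears (A): 60.02 + 499.72 + 384.06 + 1332.88 = 2276.68
Landed cost (A) = invoice 31973.01 + 2276.68 + duty 5926.11 = 40175.80
Supplier B (EXW):
CIF value = EXW price + inland to port + export clearance + origin terminal + freight + insurance = 22835.33 + 289.91 + 315.20 + 367.10 + 8622.00 + 60.02 = 32489.56
Import duty = 32489.56 × 18.5% = 6010.57
Buyer bears (B): 289.91 + 315.20 + 367.10 + 8622.00 + 60.02 + 499.72 + 384.06 + 1332.88 = 11870.89
Landed cost (B) = invoice 22835.33 + 11870.89 + duty 6010.57 = 40716.79
Difference = |40175.80 − 40716.79| = 540.99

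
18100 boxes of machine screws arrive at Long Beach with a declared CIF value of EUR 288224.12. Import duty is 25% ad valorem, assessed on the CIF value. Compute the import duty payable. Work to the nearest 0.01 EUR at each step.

Import duty = 288224.12 × 25% = 72056.03

Import duty: EUR 72056.03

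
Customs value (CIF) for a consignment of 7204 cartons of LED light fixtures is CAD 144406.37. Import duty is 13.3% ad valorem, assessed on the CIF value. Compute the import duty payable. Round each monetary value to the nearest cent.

Import duty: CAD 19206.05

Import duty = 144406.37 × 13.3% = 19206.05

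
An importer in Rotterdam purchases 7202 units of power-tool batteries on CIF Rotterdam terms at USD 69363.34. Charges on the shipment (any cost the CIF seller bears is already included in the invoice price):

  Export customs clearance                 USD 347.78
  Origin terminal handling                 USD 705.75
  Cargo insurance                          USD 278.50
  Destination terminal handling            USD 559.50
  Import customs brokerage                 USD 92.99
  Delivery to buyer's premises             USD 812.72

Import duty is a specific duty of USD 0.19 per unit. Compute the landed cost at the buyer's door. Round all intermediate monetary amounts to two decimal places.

Total landed cost: USD 72196.93

CIF: the seller pays costs through ocean freight and marine insurance to the destination port.
Already in the invoice (seller's account under CIF): export clearance, origin terminal, insurance — exclude.
The CIF price already equals the CIF value: 69363.34
Import duty = 7202 × 0.19 = 1368.38
Buyer bears: destination terminal 559.50 + brokerage 92.99 + delivery 812.72 + duty 1368.38 = 2833.59
Landed cost = invoice 69363.34 + 2833.59 = 72196.93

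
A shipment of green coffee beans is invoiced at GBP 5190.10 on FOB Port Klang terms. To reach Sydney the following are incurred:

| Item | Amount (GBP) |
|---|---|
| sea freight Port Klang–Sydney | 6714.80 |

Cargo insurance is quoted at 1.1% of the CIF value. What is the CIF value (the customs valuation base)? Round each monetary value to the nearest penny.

Let C be the CIF value. C = FOB price + freight + 1.1% × C
C − 1.1% × C = 5190.10 + 6714.80
0.989 × C = 11904.90
C = 11904.90 / 0.989 = 12037.31
Insurance premium = 1.1% × 12037.31 = 132.41

CIF value: GBP 12037.31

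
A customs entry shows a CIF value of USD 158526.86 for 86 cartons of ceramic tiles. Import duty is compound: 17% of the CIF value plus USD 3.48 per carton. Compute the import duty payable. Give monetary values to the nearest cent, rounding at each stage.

Import duty: USD 27248.85

Ad valorem component: 158526.86 × 17% = 26949.57
Specific component: 86 × 3.48 = 299.28
Import duty = 26949.57 + 299.28 = 27248.85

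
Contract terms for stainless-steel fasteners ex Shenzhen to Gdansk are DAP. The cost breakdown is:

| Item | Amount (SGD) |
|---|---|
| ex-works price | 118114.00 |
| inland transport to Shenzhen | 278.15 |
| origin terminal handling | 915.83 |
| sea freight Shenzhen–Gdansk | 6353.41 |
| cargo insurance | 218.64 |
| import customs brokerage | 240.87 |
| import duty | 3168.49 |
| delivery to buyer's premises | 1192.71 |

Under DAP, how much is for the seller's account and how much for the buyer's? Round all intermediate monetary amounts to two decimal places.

DAP: the seller bears all costs to the named destination except import duty and clearance.
Seller's account: goods 118114.00 + inland to port 278.15 + origin terminal 915.83 + freight 6353.41 + insurance 218.64 + delivery 1192.71 = 127072.74
Buyer's account: brokerage 240.87 + duty 3168.49 = 3409.36

Seller: SGD 127072.74; buyer: SGD 3409.36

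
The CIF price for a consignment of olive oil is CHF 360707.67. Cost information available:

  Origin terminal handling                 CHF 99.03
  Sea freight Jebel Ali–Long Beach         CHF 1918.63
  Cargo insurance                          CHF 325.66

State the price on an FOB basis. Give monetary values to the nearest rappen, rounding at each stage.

FOB price: CHF 358463.38

Not relevant to the conversion: origin terminal — on the seller under both CIF and FOB; already in the CIF price and stays in the FOB price.
From CIF to FOB, the seller no longer bears: freight, insurance.
FOB price = 360707.67 − 1918.63 − 325.66 = 358463.38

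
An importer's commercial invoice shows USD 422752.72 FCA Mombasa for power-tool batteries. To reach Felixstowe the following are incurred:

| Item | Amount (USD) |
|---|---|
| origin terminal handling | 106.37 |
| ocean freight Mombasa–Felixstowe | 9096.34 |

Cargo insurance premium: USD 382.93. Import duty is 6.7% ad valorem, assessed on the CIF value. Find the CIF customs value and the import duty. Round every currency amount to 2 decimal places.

CIF value: USD 432338.36; import duty: USD 28966.67

CIF = FCA price + pre-shipment costs + freight + insurance
CIF = 422752.72 + 106.37 + 9096.34 + 382.93 = 432338.36
Import duty = 432338.36 × 6.7% = 28966.67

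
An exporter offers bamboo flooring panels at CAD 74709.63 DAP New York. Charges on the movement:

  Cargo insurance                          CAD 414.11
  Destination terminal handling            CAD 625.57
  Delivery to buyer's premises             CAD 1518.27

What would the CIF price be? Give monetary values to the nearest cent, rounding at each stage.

CIF price: CAD 72565.79

Not relevant to the conversion: insurance — on the seller under both DAP and CIF; already in the DAP price and stays in the CIF price.
From DAP to CIF, the seller no longer bears: destination terminal, delivery.
CIF price = 74709.63 − 625.57 − 1518.27 = 72565.79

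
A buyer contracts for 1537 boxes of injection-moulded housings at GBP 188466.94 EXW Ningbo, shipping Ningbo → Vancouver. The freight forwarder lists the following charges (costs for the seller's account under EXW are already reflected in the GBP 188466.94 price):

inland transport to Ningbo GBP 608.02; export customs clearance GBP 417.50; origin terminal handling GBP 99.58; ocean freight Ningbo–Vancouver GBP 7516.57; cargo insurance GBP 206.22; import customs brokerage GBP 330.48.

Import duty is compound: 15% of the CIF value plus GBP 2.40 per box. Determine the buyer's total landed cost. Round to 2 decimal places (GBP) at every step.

Total landed cost: GBP 230931.33

EXW: the seller makes goods available at their premises; the buyer bears all onward costs.
CIF value = EXW price + inland to port + export clearance + origin terminal + freight + insurance = 188466.94 + 608.02 + 417.50 + 99.58 + 7516.57 + 206.22 = 197314.83
Ad valorem component: 197314.83 × 15% = 29597.22
Specific component: 1537 × 2.40 = 3688.80
Import duty = 29597.22 + 3688.80 = 33286.02
Buyer bears: inland to port 608.02 + export clearance 417.50 + origin terminal 99.58 + freight 7516.57 + insurance 206.22 + brokerage 330.48 + duty 33286.02 = 42464.39
Landed cost = invoice 188466.94 + 42464.39 = 230931.33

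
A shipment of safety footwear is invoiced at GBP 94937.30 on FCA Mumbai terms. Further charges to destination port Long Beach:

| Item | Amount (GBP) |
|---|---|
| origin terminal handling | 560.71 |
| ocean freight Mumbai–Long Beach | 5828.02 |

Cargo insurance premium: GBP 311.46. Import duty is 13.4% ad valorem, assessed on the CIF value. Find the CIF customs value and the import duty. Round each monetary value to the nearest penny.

CIF value: GBP 101637.49; import duty: GBP 13619.42

CIF = FCA price + pre-shipment costs + freight + insurance
CIF = 94937.30 + 560.71 + 5828.02 + 311.46 = 101637.49
Import duty = 101637.49 × 13.4% = 13619.42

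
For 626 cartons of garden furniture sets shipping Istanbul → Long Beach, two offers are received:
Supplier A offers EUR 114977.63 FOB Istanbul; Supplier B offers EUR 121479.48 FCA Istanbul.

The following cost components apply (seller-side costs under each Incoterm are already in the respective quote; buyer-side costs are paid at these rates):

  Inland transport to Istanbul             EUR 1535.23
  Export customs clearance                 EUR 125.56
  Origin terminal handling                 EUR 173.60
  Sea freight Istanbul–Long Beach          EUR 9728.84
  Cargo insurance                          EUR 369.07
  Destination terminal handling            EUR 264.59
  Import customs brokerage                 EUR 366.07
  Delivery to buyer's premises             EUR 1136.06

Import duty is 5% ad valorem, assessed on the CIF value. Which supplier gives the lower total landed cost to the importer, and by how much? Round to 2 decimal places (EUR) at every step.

Supplier A is cheaper by EUR 7009.22

Supplier A (FOB):
CIF value = FOB price + freight + insurance = 114977.63 + 9728.84 + 369.07 = 125075.54
Import duty = 125075.54 × 5% = 6253.78
Buyer bears (A): 9728.84 + 369.07 + 264.59 + 366.07 + 1136.06 = 11864.63
Landed cost (A) = invoice 114977.63 + 11864.63 + duty 6253.78 = 133096.04
Supplier B (FCA):
CIF value = FCA price + origin terminal + freight + insurance = 121479.48 + 173.60 + 9728.84 + 369.07 = 131750.99
Import duty = 131750.99 × 5% = 6587.55
Buyer bears (B): 173.60 + 9728.84 + 369.07 + 264.59 + 366.07 + 1136.06 = 12038.23
Landed cost (B) = invoice 121479.48 + 12038.23 + duty 6587.55 = 140105.26
Difference = |133096.04 − 140105.26| = 7009.22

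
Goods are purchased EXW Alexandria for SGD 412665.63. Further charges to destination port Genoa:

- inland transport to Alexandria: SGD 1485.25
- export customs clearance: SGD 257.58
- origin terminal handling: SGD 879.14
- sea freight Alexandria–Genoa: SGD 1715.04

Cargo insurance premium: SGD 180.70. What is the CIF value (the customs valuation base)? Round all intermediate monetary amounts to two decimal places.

CIF value: SGD 417183.34

CIF = EXW price + pre-shipment costs + freight + insurance
CIF = 412665.63 + 1485.25 + 257.58 + 879.14 + 1715.04 + 180.70 = 417183.34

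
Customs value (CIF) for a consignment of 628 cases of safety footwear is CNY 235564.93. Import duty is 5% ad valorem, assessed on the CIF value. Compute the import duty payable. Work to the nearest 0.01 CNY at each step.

Import duty = 235564.93 × 5% = 11778.25

Import duty: CNY 11778.25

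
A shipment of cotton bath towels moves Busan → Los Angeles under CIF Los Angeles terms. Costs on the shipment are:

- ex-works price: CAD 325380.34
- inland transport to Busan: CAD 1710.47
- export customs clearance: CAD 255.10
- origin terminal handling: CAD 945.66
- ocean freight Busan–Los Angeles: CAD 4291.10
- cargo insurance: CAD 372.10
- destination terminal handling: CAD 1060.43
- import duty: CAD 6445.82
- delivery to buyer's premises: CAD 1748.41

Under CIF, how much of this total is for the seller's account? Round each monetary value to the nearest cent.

Seller's account: CAD 332954.77

CIF: the seller pays costs through ocean freight and marine insurance to the destination port.
Seller's account: goods 325380.34 + inland to port 1710.47 + export clearance 255.10 + origin terminal 945.66 + freight 4291.10 + insurance 372.10 = 332954.77
Buyer's account: destination terminal 1060.43 + duty 6445.82 + delivery 1748.41 = 9254.66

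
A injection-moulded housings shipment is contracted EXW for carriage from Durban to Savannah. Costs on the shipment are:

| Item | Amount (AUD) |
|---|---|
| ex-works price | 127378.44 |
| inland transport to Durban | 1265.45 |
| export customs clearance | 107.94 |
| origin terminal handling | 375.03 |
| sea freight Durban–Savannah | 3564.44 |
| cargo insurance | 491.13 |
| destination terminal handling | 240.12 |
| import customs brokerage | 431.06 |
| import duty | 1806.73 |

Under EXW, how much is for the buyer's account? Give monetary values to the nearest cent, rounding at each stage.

EXW: the seller makes goods available at their premises; the buyer bears all onward costs.
Seller's account: goods 127378.44 = 127378.44
Buyer's account: inland to port 1265.45 + export clearance 107.94 + origin terminal 375.03 + freight 3564.44 + insurance 491.13 + destination terminal 240.12 + brokerage 431.06 + duty 1806.73 = 8281.90

Buyer's account: AUD 8281.90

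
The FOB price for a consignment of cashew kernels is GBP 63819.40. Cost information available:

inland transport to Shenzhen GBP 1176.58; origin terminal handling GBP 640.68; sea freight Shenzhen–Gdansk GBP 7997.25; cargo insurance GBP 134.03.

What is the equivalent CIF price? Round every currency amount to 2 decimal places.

CIF price: GBP 71950.68

Not relevant to the conversion: origin terminal, inland to port — on the seller under both FOB and CIF; already in the FOB price and stays in the CIF price.
From FOB to CIF, the seller additionally bears: freight, insurance.
CIF price = 63819.40 + 7997.25 + 134.03 = 71950.68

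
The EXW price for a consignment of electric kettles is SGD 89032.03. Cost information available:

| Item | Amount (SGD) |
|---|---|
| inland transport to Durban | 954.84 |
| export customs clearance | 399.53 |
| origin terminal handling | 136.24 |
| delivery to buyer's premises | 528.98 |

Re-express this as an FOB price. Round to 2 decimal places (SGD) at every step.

Not relevant to the conversion: delivery — on the buyer under both terms; not part of either seller's price.
From EXW to FOB, the seller additionally bears: inland to port, export clearance, origin terminal.
FOB price = 89032.03 + 954.84 + 399.53 + 136.24 = 90522.64

FOB price: SGD 90522.64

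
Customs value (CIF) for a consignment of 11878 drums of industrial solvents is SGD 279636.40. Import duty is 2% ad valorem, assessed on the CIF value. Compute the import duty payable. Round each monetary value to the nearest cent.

Import duty: SGD 5592.73

Import duty = 279636.40 × 2% = 5592.73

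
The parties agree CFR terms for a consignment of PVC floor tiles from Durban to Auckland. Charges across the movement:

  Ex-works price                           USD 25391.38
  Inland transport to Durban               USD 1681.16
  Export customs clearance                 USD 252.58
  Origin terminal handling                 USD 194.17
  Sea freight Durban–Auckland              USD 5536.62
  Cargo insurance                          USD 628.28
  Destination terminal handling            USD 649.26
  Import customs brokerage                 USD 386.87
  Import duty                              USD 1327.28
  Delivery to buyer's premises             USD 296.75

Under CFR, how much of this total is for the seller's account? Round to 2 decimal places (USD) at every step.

Seller's account: USD 33055.91

CFR: the seller pays costs through ocean freight to the destination port, but not insurance.
Seller's account: goods 25391.38 + inland to port 1681.16 + export clearance 252.58 + origin terminal 194.17 + freight 5536.62 = 33055.91
Buyer's account: insurance 628.28 + destination terminal 649.26 + brokerage 386.87 + duty 1327.28 + delivery 296.75 = 3288.44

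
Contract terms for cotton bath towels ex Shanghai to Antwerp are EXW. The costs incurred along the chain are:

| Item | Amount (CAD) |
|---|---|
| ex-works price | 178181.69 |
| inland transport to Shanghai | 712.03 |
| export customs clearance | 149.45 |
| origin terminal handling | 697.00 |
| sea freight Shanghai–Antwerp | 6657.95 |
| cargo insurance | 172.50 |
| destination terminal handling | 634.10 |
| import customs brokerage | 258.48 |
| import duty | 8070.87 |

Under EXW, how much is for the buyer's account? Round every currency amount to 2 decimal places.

EXW: the seller makes goods available at their premises; the buyer bears all onward costs.
Seller's account: goods 178181.69 = 178181.69
Buyer's account: inland to port 712.03 + export clearance 149.45 + origin terminal 697.00 + freight 6657.95 + insurance 172.50 + destination terminal 634.10 + brokerage 258.48 + duty 8070.87 = 17352.38

Buyer's account: CAD 17352.38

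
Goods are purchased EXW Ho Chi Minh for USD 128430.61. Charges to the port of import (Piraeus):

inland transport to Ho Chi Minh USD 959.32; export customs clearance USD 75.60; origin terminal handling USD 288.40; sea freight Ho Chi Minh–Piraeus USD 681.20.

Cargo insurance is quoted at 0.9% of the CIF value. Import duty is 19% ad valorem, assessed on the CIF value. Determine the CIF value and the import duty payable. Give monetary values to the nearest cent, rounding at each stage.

CIF value: USD 131619.71; import duty: USD 25007.74

Let C be the CIF value. C = EXW price + pre-shipment costs + freight + 0.9% × C
C − 0.9% × C = 128430.61 + 959.32 + 75.60 + 288.40 + 681.20
0.991 × C = 130435.13
C = 130435.13 / 0.991 = 131619.71
Insurance premium = 0.9% × 131619.71 = 1184.58
Import duty = 131619.71 × 19% = 25007.74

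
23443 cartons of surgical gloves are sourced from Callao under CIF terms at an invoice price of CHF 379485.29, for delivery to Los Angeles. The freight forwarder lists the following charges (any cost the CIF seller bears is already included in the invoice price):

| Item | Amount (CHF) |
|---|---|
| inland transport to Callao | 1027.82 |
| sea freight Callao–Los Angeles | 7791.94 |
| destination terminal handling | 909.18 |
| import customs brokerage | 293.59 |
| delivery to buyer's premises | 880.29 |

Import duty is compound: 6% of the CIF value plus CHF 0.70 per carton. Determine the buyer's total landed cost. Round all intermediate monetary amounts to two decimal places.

CIF: the seller pays costs through ocean freight and marine insurance to the destination port.
Already in the invoice (seller's account under CIF): inland to port, freight — exclude.
The CIF price already equals the CIF value: 379485.29
Ad valorem component: 379485.29 × 6% = 22769.12
Specific component: 23443 × 0.70 = 16410.10
Import duty = 22769.12 + 16410.10 = 39179.22
Buyer bears: destination terminal 909.18 + brokerage 293.59 + delivery 880.29 + duty 39179.22 = 41262.28
Landed cost = invoice 379485.29 + 41262.28 = 420747.57

Total landed cost: CHF 420747.57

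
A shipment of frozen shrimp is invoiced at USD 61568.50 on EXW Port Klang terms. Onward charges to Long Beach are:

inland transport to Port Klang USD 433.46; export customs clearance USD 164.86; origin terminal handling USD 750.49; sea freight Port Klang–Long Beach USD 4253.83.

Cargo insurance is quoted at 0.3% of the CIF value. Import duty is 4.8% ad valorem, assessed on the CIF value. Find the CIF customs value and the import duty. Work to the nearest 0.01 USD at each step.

CIF value: USD 67373.26; import duty: USD 3233.92

Let C be the CIF value. C = EXW price + pre-shipment costs + freight + 0.3% × C
C − 0.3% × C = 61568.50 + 433.46 + 164.86 + 750.49 + 4253.83
0.997 × C = 67171.14
C = 67171.14 / 0.997 = 67373.26
Insurance premium = 0.3% × 67373.26 = 202.12
Import duty = 67373.26 × 4.8% = 3233.92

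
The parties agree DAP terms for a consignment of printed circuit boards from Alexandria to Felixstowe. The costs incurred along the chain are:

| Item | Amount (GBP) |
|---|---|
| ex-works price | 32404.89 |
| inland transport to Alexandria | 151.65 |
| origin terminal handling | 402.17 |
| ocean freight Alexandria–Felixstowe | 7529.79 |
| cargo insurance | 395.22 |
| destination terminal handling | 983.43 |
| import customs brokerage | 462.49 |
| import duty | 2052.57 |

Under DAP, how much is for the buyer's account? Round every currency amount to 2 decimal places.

Buyer's account: GBP 2515.06

DAP: the seller bears all costs to the named destination except import duty and clearance.
Seller's account: goods 32404.89 + inland to port 151.65 + origin terminal 402.17 + freight 7529.79 + insurance 395.22 + destination terminal 983.43 = 41867.15
Buyer's account: brokerage 462.49 + duty 2052.57 = 2515.06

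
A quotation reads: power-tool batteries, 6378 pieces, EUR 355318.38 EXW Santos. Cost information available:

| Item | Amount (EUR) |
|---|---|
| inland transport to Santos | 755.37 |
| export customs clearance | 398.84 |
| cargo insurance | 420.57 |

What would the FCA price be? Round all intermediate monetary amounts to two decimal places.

Not relevant to the conversion: insurance — on the buyer under both terms; not part of either seller's price.
From EXW to FCA, the seller additionally bears: inland to port, export clearance.
FCA price = 355318.38 + 755.37 + 398.84 = 356472.59

FCA price: EUR 356472.59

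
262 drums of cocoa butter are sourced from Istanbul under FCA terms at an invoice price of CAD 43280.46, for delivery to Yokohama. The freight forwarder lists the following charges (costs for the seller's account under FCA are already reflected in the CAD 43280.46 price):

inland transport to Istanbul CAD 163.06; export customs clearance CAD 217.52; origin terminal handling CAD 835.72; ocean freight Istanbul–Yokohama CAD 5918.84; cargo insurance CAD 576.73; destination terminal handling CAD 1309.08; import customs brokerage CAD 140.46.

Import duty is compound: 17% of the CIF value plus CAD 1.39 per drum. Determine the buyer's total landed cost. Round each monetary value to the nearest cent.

Total landed cost: CAD 61029.47

FCA: the seller delivers export-cleared goods to the carrier; the buyer bears costs from that point.
Already in the invoice (seller's account under FCA): inland to port, export clearance — exclude.
CIF value = FCA price + origin terminal + freight + insurance = 43280.46 + 835.72 + 5918.84 + 576.73 = 50611.75
Ad valorem component: 50611.75 × 17% = 8604.00
Specific component: 262 × 1.39 = 364.18
Import duty = 8604.00 + 364.18 = 8968.18
Buyer bears: origin terminal 835.72 + freight 5918.84 + insurance 576.73 + destination terminal 1309.08 + brokerage 140.46 + duty 8968.18 = 17749.01
Landed cost = invoice 43280.46 + 17749.01 = 61029.47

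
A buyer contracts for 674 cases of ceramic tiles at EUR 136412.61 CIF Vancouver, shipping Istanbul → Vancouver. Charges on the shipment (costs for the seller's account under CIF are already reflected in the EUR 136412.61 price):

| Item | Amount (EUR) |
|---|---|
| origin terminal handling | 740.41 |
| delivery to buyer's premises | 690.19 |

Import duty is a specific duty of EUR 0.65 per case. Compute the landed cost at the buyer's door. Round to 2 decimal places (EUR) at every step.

Total landed cost: EUR 137540.90

CIF: the seller pays costs through ocean freight and marine insurance to the destination port.
Already in the invoice (seller's account under CIF): origin terminal — exclude.
The CIF price already equals the CIF value: 136412.61
Import duty = 674 × 0.65 = 438.10
Buyer bears: delivery 690.19 + duty 438.10 = 1128.29
Landed cost = invoice 136412.61 + 1128.29 = 137540.90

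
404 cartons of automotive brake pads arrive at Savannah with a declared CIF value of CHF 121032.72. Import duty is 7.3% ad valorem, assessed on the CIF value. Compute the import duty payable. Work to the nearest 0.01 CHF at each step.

Import duty = 121032.72 × 7.3% = 8835.39

Import duty: CHF 8835.39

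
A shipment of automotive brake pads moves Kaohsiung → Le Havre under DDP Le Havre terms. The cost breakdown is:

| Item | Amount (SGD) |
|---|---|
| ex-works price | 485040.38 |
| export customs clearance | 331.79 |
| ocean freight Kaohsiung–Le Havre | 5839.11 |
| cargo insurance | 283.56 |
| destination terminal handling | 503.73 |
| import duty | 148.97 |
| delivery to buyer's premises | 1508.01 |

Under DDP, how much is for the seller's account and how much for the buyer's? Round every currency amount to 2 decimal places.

Seller: SGD 493655.55; buyer: SGD 0.00

DDP: the seller bears all costs including import duty.
Seller's account: goods 485040.38 + export clearance 331.79 + freight 5839.11 + insurance 283.56 + destination terminal 503.73 + duty 148.97 + delivery 1508.01 = 493655.55
Buyer's account: 0.00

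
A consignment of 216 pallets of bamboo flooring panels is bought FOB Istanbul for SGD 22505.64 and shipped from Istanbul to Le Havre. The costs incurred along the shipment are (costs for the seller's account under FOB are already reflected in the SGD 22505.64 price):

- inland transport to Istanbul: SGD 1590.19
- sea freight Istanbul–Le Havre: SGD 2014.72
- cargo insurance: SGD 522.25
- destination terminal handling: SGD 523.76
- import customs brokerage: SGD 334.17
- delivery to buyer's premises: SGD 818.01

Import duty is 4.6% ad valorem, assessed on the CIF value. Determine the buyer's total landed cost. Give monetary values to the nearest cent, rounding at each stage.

FOB: the seller bears costs until goods are on board at the origin port; the buyer bears freight, insurance and all costs thereafter.
Already in the invoice (seller's account under FOB): inland to port — exclude.
CIF value = FOB price + freight + insurance = 22505.64 + 2014.72 + 522.25 = 25042.61
Import duty = 25042.61 × 4.6% = 1151.96
Buyer bears: freight 2014.72 + insurance 522.25 + destination terminal 523.76 + brokerage 334.17 + delivery 818.01 + duty 1151.96 = 5364.87
Landed cost = invoice 22505.64 + 5364.87 = 27870.51

Total landed cost: SGD 27870.51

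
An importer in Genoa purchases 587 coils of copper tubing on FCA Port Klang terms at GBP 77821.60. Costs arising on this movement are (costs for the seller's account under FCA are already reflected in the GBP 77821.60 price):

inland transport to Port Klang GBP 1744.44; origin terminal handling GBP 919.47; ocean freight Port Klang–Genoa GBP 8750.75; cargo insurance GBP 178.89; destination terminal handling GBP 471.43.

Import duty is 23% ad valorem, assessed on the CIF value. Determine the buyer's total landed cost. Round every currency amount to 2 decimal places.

Total landed cost: GBP 108306.40

FCA: the seller delivers export-cleared goods to the carrier; the buyer bears costs from that point.
Already in the invoice (seller's account under FCA): inland to port — exclude.
CIF value = FCA price + origin terminal + freight + insurance = 77821.60 + 919.47 + 8750.75 + 178.89 = 87670.71
Import duty = 87670.71 × 23% = 20164.26
Buyer bears: origin terminal 919.47 + freight 8750.75 + insurance 178.89 + destination terminal 471.43 + duty 20164.26 = 30484.80
Landed cost = invoice 77821.60 + 30484.80 = 108306.40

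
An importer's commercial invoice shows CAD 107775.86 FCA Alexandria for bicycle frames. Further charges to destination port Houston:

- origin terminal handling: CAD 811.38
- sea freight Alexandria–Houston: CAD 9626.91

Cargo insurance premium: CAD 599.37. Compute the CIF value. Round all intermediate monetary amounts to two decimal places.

CIF value: CAD 118813.52

CIF = FCA price + pre-shipment costs + freight + insurance
CIF = 107775.86 + 811.38 + 9626.91 + 599.37 = 118813.52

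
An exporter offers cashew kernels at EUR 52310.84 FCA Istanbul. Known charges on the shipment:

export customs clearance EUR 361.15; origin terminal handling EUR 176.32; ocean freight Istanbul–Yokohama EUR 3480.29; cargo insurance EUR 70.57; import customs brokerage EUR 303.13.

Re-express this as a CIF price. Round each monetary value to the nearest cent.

CIF price: EUR 56038.02

Not relevant to the conversion: export clearance — on the seller under both FCA and CIF; already in the FCA price and stays in the CIF price. brokerage — on the buyer under both terms; not part of either seller's price.
From FCA to CIF, the seller additionally bears: origin terminal, freight, insurance.
CIF price = 52310.84 + 176.32 + 3480.29 + 70.57 = 56038.02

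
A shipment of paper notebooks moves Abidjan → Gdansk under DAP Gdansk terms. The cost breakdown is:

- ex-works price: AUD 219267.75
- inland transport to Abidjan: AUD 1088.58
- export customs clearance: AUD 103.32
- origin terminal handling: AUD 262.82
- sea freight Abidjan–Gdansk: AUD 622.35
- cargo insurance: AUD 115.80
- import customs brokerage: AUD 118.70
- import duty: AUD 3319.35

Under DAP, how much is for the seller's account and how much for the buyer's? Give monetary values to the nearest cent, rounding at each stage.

Seller: AUD 221460.62; buyer: AUD 3438.05

DAP: the seller bears all costs to the named destination except import duty and clearance.
Seller's account: goods 219267.75 + inland to port 1088.58 + export clearance 103.32 + origin terminal 262.82 + freight 622.35 + insurance 115.80 = 221460.62
Buyer's account: brokerage 118.70 + duty 3319.35 = 3438.05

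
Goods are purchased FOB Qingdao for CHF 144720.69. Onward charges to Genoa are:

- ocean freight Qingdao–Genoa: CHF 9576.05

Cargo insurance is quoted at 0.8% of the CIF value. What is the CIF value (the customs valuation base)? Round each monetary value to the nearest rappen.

CIF value: CHF 155541.07

Let C be the CIF value. C = FOB price + freight + 0.8% × C
C − 0.8% × C = 144720.69 + 9576.05
0.992 × C = 154296.74
C = 154296.74 / 0.992 = 155541.07
Insurance premium = 0.8% × 155541.07 = 1244.33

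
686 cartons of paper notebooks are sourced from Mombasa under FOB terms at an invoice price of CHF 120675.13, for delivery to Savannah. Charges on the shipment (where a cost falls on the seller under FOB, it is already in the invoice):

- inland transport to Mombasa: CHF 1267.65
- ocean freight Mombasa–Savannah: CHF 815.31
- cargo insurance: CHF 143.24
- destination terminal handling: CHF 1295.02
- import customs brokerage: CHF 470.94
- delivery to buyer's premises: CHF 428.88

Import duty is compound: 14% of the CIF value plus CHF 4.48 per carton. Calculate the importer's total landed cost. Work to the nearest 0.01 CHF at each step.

Total landed cost: CHF 143930.52

FOB: the seller bears costs until goods are on board at the origin port; the buyer bears freight, insurance and all costs thereafter.
Already in the invoice (seller's account under FOB): inland to port — exclude.
CIF value = FOB price + freight + insurance = 120675.13 + 815.31 + 143.24 = 121633.68
Ad valorem component: 121633.68 × 14% = 17028.72
Specific component: 686 × 4.48 = 3073.28
Import duty = 17028.72 + 3073.28 = 20102.00
Buyer bears: freight 815.31 + insurance 143.24 + destination terminal 1295.02 + brokerage 470.94 + delivery 428.88 + duty 20102.00 = 23255.39
Landed cost = invoice 120675.13 + 23255.39 = 143930.52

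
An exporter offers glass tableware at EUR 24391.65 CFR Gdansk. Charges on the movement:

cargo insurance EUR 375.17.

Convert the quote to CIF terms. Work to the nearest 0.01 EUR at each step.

From CFR to CIF, the seller additionally bears: insurance.
CIF price = 24391.65 + 375.17 = 24766.82

CIF price: EUR 24766.82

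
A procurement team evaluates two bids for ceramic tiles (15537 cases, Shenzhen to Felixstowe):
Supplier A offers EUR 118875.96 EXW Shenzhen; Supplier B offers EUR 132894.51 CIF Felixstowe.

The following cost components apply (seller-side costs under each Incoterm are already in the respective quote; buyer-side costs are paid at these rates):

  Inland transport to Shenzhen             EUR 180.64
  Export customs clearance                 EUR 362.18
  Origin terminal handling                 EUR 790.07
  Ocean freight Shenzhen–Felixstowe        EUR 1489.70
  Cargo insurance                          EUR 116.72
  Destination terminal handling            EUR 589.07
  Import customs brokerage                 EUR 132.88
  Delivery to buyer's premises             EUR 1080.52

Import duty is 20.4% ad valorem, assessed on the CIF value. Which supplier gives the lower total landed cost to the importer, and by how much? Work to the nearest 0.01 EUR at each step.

Supplier A is cheaper by EUR 13339.40

Supplier A (EXW):
CIF value = EXW price + inland to port + export clearance + origin terminal + freight + insurance = 118875.96 + 180.64 + 362.18 + 790.07 + 1489.70 + 116.72 = 121815.27
Import duty = 121815.27 × 20.4% = 24850.32
Buyer bears (A): 180.64 + 362.18 + 790.07 + 1489.70 + 116.72 + 589.07 + 132.88 + 1080.52 = 4741.78
Landed cost (A) = invoice 118875.96 + 4741.78 + duty 24850.32 = 148468.06
Supplier B (CIF):
The CIF price already equals the CIF value: 132894.51
Import duty = 132894.51 × 20.4% = 27110.48
Buyer bears (B): 589.07 + 132.88 + 1080.52 = 1802.47
Landed cost (B) = invoice 132894.51 + 1802.47 + duty 27110.48 = 161807.46
Difference = |148468.06 − 161807.46| = 13339.40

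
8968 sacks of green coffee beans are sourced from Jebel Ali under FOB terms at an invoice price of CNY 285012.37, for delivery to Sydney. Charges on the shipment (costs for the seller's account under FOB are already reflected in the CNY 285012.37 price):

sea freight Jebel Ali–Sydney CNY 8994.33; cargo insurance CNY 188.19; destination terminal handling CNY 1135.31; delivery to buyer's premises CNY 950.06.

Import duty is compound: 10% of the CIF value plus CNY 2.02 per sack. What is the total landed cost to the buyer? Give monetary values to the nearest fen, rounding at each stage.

FOB: the seller bears costs until goods are on board at the origin port; the buyer bears freight, insurance and all costs thereafter.
CIF value = FOB price + freight + insurance = 285012.37 + 8994.33 + 188.19 = 294194.89
Ad valorem component: 294194.89 × 10% = 29419.49
Specific component: 8968 × 2.02 = 18115.36
Import duty = 29419.49 + 18115.36 = 47534.85
Buyer bears: freight 8994.33 + insurance 188.19 + destination terminal 1135.31 + delivery 950.06 + duty 47534.85 = 58802.74
Landed cost = invoice 285012.37 + 58802.74 = 343815.11

Total landed cost: CNY 343815.11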